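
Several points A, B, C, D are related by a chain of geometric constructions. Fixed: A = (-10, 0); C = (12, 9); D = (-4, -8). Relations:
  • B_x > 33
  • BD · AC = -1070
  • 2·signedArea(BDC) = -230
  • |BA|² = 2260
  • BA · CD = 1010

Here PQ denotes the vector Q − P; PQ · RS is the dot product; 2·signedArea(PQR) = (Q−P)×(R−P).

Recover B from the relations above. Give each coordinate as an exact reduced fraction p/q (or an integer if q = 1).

1. B_x = 34  [BA · CD = 1010 ∩ BD · AC = -1070]
2. B_y = 18  [BA · CD = 1010 ∩ BD · AC = -1070]
   → B = (34, 18)

B = (34, 18)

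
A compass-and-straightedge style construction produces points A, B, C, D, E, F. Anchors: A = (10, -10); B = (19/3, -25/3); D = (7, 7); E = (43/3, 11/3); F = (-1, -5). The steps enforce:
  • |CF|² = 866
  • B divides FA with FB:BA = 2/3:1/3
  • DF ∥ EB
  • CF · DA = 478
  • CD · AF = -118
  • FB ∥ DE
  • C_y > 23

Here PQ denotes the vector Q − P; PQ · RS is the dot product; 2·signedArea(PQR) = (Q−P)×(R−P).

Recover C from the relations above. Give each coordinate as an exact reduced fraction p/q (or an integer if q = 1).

C = (4, 24)

1. C_x = 4  [CD · AF = -118 ∩ CF · DA = 478]
2. C_y = 24  [CD · AF = -118 ∩ CF · DA = 478]
   → C = (4, 24)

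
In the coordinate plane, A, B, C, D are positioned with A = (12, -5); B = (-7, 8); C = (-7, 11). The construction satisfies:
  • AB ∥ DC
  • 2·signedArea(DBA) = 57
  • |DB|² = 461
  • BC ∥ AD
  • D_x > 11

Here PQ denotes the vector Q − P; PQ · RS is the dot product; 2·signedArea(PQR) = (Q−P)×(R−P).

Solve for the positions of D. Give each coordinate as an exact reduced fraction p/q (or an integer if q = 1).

1. D_x = 12  [AB ∥ DC ∩ BC ∥ AD]
2. D_y = -2  [AB ∥ DC ∩ BC ∥ AD]
   → D = (12, -2)

D = (12, -2)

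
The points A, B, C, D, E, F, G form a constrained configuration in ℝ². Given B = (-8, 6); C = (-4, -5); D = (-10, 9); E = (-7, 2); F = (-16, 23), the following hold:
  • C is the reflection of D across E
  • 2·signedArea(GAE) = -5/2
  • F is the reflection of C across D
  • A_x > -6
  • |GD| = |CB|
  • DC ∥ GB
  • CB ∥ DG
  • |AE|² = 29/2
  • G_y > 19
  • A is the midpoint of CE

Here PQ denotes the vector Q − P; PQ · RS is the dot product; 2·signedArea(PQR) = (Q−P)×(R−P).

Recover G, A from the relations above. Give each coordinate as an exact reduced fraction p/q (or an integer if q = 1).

A = (-11/2, -3/2)
G = (-14, 20)

1. G_x = -14  [DC ∥ GB ∩ CB ∥ DG]
2. G_y = 20  [DC ∥ GB ∩ CB ∥ DG]
   → G = (-14, 20)
3. A_x = -11/2  [A is the midpoint of CE]
4. A_y = -3/2  [A is the midpoint of CE]
   → A = (-11/2, -3/2)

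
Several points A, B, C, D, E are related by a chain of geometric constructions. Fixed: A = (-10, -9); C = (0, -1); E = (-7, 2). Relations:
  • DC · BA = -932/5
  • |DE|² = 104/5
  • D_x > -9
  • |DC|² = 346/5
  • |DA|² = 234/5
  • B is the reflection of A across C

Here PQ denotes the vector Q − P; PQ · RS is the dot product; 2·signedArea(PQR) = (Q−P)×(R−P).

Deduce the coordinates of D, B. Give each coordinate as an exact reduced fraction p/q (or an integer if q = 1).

B = (10, 7)
D = (-41/5, -12/5)

1. B_x = 10  [B is the reflection of A across C]
2. B_y = 7  [B is the reflection of A across C]
   → B = (10, 7)
3. D_x = -41/5  [line 20·x + 16·y + 1012/5 = 0 ∩ |DE|² = 104/5]
4. D_y = -12/5  [line 20·x + 16·y + 1012/5 = 0 ∩ |DE|² = 104/5]
   → D = (-41/5, -12/5)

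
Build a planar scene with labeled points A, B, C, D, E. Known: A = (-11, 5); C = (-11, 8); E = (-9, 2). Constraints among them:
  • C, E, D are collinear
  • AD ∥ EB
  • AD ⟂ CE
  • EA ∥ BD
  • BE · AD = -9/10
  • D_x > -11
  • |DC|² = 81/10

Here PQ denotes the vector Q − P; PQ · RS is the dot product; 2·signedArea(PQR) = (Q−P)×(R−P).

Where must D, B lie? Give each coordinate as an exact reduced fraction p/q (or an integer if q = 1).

B = (-81/10, 23/10)
D = (-101/10, 53/10)

1. D_x = -101/10  [C, E, D are collinear ∩ AD ⟂ CE]
2. D_y = 53/10  [C, E, D are collinear ∩ AD ⟂ CE]
   → D = (-101/10, 53/10)
3. B_x = -81/10  [EA ∥ BD ∩ AD ∥ EB]
4. B_y = 23/10  [EA ∥ BD ∩ AD ∥ EB]
   → B = (-81/10, 23/10)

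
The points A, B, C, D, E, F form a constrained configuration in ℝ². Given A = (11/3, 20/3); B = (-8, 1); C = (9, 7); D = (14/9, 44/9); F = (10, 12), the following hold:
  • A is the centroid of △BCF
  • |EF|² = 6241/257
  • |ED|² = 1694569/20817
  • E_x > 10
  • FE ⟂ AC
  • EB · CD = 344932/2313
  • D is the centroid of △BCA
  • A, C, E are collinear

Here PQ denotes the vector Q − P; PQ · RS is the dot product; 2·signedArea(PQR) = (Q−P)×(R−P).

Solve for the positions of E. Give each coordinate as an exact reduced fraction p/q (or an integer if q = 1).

E = (2649/257, 1820/257)

1. E_x = 2649/257  [A, C, E are collinear ∩ FE ⟂ AC]
2. E_y = 1820/257  [A, C, E are collinear ∩ FE ⟂ AC]
   → E = (2649/257, 1820/257)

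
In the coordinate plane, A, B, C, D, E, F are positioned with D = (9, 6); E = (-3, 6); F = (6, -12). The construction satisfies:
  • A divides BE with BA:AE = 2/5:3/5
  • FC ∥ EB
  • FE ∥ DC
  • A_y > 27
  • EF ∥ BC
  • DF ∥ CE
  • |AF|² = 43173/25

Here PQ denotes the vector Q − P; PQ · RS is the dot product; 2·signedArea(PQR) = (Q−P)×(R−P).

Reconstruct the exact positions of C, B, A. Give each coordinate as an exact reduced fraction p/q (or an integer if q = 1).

A = (-33/5, 138/5)
B = (-9, 42)
C = (0, 24)

1. C_x = 0  [DF ∥ CE ∩ FE ∥ DC]
2. C_y = 24  [DF ∥ CE ∩ FE ∥ DC]
   → C = (0, 24)
3. B_x = -9  [EF ∥ BC ∩ FC ∥ EB]
4. B_y = 42  [EF ∥ BC ∩ FC ∥ EB]
   → B = (-9, 42)
5. A_x = -33/5  [A divides BE with BA:AE = 2/5:3/5]
6. A_y = 138/5  [A divides BE with BA:AE = 2/5:3/5]
   → A = (-33/5, 138/5)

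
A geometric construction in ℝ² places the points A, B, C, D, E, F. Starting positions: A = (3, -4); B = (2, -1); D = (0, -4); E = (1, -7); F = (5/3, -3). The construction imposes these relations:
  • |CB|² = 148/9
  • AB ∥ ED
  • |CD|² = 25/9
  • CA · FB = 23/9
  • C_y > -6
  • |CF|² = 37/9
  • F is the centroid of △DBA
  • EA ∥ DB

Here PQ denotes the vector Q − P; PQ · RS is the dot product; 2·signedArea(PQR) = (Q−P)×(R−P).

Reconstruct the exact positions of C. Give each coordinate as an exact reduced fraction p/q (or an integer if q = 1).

1. C_x = 4/3  [line -1/3·x + -2·y + -86/9 = 0 ∩ |CB|² = 148/9]
2. C_y = -5  [line -1/3·x + -2·y + -86/9 = 0 ∩ |CB|² = 148/9]
   → C = (4/3, -5)

C = (4/3, -5)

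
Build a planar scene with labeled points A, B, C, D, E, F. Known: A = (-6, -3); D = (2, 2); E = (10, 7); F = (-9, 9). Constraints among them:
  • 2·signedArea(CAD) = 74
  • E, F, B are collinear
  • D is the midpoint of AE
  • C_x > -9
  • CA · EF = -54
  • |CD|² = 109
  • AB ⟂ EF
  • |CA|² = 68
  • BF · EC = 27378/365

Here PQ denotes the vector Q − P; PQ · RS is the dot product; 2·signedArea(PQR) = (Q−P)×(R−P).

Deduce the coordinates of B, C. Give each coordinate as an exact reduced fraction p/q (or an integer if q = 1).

B = (-1746/365, 3123/365)
C = (-8, 5)

1. B_x = -1746/365  [E, F, B are collinear ∩ AB ⟂ EF]
2. B_y = 3123/365  [E, F, B are collinear ∩ AB ⟂ EF]
   → B = (-1746/365, 3123/365)
3. C_x = -8  [2·signedArea(CAD) = 74 ∩ BF · EC = 27378/365]
4. C_y = 5  [2·signedArea(CAD) = 74 ∩ BF · EC = 27378/365]
   → C = (-8, 5)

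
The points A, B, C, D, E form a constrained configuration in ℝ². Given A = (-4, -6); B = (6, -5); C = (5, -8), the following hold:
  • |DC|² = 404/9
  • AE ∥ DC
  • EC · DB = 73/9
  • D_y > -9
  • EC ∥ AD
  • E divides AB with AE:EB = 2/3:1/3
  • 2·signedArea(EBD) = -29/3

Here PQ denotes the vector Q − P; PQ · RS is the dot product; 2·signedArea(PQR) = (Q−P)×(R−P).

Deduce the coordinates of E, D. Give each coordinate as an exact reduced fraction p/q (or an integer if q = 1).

D = (-5/3, -26/3)
E = (8/3, -16/3)

1. E_x = 8/3  [E divides AB with AE:EB = 2/3:1/3]
2. E_y = -16/3  [E divides AB with AE:EB = 2/3:1/3]
   → E = (8/3, -16/3)
3. D_x = -5/3  [AE ∥ DC ∩ EC ∥ AD]
4. D_y = -26/3  [AE ∥ DC ∩ EC ∥ AD]
   → D = (-5/3, -26/3)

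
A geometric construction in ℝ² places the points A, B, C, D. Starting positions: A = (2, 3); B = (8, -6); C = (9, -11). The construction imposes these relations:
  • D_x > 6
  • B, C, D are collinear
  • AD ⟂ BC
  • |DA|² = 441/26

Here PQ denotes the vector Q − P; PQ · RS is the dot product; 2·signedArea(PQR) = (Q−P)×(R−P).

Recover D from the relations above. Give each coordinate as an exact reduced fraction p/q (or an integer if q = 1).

D = (157/26, 99/26)

1. D_x = 157/26  [B, C, D are collinear ∩ AD ⟂ BC]
2. D_y = 99/26  [B, C, D are collinear ∩ AD ⟂ BC]
   → D = (157/26, 99/26)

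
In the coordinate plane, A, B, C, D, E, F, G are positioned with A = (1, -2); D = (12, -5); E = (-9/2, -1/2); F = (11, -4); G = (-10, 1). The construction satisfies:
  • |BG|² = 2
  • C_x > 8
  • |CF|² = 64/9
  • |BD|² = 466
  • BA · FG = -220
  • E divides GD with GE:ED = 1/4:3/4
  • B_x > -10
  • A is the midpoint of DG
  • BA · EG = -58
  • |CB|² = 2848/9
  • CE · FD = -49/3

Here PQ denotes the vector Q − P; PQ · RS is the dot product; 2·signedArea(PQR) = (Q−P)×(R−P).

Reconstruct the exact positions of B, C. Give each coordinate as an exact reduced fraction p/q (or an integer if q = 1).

B = (-9, 0)
C = (25/3, -4)

1. B_x = -9  [BA · FG = -220 ∩ BA · EG = -58]
2. B_y = 0  [BA · FG = -220 ∩ BA · EG = -58]
   → B = (-9, 0)
3. C_x = 25/3  [line -1·x + 1·y + 37/3 = 0 ∩ |CB|² = 2848/9]
4. C_y = -4  [line -1·x + 1·y + 37/3 = 0 ∩ |CB|² = 2848/9]
   → C = (25/3, -4)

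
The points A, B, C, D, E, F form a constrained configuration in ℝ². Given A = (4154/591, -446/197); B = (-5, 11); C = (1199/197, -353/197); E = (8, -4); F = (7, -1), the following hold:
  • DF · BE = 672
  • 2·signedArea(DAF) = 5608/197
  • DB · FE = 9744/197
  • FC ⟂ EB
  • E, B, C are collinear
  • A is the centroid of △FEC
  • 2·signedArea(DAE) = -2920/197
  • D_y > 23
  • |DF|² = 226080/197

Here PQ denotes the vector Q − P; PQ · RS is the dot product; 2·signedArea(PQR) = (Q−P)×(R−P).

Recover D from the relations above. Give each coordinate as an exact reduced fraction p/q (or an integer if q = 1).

D = (-3169/197, 4687/197)

1. D_x = -3169/197  [2·signedArea(DAF) = 5608/197 ∩ DB · FE = 9744/197]
2. D_y = 4687/197  [2·signedArea(DAF) = 5608/197 ∩ DB · FE = 9744/197]
   → D = (-3169/197, 4687/197)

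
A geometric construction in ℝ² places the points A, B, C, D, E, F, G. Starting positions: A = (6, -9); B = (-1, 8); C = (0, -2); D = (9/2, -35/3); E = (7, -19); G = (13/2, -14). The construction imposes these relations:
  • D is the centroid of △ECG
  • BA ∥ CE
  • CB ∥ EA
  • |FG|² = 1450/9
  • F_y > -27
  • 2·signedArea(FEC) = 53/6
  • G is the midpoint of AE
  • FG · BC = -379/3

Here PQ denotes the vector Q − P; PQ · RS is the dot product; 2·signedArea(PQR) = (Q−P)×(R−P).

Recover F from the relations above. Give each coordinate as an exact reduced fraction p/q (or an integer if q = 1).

F = (19/2, -79/3)

1. F_x = 19/2  [2·signedArea(FEC) = 53/6 ∩ FG · BC = -379/3]
2. F_y = -79/3  [2·signedArea(FEC) = 53/6 ∩ FG · BC = -379/3]
   → F = (19/2, -79/3)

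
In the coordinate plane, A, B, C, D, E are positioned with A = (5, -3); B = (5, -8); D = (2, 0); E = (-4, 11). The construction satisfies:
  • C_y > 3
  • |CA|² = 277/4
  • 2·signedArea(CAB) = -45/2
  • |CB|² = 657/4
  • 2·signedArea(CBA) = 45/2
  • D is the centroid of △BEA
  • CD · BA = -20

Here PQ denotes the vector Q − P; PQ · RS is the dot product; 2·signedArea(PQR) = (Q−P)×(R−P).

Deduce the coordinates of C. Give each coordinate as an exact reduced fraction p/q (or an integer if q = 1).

1. C_x = 1/2  [CD · BA = -20 ∩ 2·signedArea(CAB) = -45/2]
2. C_y = 4  [CD · BA = -20 ∩ 2·signedArea(CAB) = -45/2]
   → C = (1/2, 4)

C = (1/2, 4)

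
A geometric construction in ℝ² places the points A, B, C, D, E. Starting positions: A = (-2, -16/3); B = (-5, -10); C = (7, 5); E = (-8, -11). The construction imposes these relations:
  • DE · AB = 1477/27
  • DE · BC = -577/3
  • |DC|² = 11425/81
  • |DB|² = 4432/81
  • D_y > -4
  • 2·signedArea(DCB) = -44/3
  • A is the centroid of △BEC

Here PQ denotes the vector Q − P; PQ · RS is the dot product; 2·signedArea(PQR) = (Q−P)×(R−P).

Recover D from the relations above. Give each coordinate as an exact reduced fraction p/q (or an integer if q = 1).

D = (-1, -34/9)

1. D_x = -1  [DE · BC = -577/3 ∩ 2·signedArea(DCB) = -44/3]
2. D_y = -34/9  [DE · BC = -577/3 ∩ 2·signedArea(DCB) = -44/3]
   → D = (-1, -34/9)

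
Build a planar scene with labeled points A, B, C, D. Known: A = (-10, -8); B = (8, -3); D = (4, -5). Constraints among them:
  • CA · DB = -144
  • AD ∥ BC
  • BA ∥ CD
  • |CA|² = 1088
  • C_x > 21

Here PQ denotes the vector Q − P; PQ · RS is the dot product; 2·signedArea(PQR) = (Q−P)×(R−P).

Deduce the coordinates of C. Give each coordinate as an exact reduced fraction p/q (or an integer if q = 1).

1. C_x = 22  [BA ∥ CD ∩ AD ∥ BC]
2. C_y = 0  [BA ∥ CD ∩ AD ∥ BC]
   → C = (22, 0)

C = (22, 0)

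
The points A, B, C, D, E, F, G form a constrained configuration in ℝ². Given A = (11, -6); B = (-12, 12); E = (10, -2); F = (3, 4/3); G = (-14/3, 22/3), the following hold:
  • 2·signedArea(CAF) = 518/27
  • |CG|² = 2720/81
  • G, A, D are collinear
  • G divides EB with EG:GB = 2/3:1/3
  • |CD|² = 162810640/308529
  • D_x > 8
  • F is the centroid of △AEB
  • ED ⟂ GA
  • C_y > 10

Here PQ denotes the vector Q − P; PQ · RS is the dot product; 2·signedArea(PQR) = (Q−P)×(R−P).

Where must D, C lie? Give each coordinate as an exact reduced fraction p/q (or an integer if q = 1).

1. D_x = 32170/3809  [G, A, D are collinear ∩ ED ⟂ GA]
2. D_y = -14574/3809  [G, A, D are collinear ∩ ED ⟂ GA]
   → D = (32170/3809, -14574/3809)
3. C_x = -86/9  [line -22/3·x + -8·y + 364/27 = 0 ∩ |CD|² = 162810640/308529]
4. C_y = 94/9  [line -22/3·x + -8·y + 364/27 = 0 ∩ |CD|² = 162810640/308529]
   → C = (-86/9, 94/9)

C = (-86/9, 94/9)
D = (32170/3809, -14574/3809)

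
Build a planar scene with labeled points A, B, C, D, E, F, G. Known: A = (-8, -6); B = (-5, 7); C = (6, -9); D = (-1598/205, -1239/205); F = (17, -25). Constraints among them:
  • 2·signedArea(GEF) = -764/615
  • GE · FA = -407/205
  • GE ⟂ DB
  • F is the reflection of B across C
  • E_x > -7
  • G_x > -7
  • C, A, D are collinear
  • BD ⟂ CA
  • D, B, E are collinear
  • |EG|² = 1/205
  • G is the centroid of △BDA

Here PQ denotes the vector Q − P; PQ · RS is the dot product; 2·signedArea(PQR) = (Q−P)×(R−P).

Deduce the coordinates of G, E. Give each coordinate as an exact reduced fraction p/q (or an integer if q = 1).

E = (-1407/205, -1043/615)
G = (-1421/205, -1034/615)

1. G_x = -1421/205  [G is the centroid of △BDA]
2. G_y = -1034/615  [G is the centroid of △BDA]
   → G = (-1421/205, -1034/615)
3. E_x = -1407/205  [D, B, E are collinear ∩ GE ⟂ DB]
4. E_y = -1043/615  [D, B, E are collinear ∩ GE ⟂ DB]
   → E = (-1407/205, -1043/615)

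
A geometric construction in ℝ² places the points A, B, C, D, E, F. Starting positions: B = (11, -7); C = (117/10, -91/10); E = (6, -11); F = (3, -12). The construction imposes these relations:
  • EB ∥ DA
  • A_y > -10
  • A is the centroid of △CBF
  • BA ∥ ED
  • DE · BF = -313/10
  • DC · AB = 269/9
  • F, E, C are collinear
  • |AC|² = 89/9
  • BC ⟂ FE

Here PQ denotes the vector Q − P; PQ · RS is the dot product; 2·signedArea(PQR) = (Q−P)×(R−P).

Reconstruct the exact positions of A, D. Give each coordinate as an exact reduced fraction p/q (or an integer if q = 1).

1. A_x = 257/30  [A is the centroid of △CBF]
2. A_y = -281/30  [A is the centroid of △CBF]
   → A = (257/30, -281/30)
3. D_x = 107/30  [EB ∥ DA ∩ BA ∥ ED]
4. D_y = -401/30  [EB ∥ DA ∩ BA ∥ ED]
   → D = (107/30, -401/30)

A = (257/30, -281/30)
D = (107/30, -401/30)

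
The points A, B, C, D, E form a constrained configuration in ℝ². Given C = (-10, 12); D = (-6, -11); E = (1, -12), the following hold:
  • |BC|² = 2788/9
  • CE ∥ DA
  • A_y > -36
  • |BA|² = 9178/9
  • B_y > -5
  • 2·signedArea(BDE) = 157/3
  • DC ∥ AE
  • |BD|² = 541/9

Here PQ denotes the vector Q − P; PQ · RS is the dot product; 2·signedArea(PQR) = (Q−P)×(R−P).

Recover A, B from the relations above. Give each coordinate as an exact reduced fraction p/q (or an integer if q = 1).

1. A_x = 5  [DC ∥ AE ∩ CE ∥ DA]
2. A_y = -35  [DC ∥ AE ∩ CE ∥ DA]
   → A = (5, -35)
3. B_x = -8/3  [line 1·x + 7·y + 92/3 = 0 ∩ |BA|² = 9178/9]
4. B_y = -4  [line 1·x + 7·y + 92/3 = 0 ∩ |BA|² = 9178/9]
   → B = (-8/3, -4)

A = (5, -35)
B = (-8/3, -4)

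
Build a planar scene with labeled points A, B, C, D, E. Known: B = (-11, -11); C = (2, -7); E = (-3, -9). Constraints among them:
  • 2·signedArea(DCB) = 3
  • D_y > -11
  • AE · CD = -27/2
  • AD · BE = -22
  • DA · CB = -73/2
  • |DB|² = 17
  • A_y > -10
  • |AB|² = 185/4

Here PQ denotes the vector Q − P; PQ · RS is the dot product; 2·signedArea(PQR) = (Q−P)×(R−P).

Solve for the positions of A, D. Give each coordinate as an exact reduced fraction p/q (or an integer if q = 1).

A = (-9/2, -9)
D = (-7, -10)

1. D_x = -7  [line 4·x + -13·y + -102 = 0 ∩ |DB|² = 17]
2. D_y = -10  [line 4·x + -13·y + -102 = 0 ∩ |DB|² = 17]
   → D = (-7, -10)
3. A_x = -9/2  [AD · BE = -22 ∩ AE · CD = -27/2]
4. A_y = -9  [AD · BE = -22 ∩ AE · CD = -27/2]
   → A = (-9/2, -9)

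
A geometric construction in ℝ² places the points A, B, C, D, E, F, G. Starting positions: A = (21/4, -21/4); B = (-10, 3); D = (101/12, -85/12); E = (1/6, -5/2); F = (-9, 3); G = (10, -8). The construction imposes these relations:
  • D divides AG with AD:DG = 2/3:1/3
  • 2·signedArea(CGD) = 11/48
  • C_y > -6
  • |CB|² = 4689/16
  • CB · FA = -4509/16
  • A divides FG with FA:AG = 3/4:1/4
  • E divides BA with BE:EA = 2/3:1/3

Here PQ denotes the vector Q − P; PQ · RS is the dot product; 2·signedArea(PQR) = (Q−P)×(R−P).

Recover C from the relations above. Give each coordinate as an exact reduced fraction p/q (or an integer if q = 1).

1. C_x = 5  [2·signedArea(CGD) = 11/48 ∩ CB · FA = -4509/16]
2. C_y = -21/4  [2·signedArea(CGD) = 11/48 ∩ CB · FA = -4509/16]
   → C = (5, -21/4)

C = (5, -21/4)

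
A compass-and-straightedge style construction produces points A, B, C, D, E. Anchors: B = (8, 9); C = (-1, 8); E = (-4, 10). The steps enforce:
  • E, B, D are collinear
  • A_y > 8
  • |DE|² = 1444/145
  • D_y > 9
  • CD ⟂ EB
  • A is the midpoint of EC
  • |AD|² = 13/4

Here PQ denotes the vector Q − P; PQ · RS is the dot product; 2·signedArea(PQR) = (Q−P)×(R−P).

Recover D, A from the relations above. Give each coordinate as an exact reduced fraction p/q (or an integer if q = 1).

1. D_x = -124/145  [E, B, D are collinear ∩ CD ⟂ EB]
2. D_y = 1412/145  [E, B, D are collinear ∩ CD ⟂ EB]
   → D = (-124/145, 1412/145)
3. A_x = -5/2  [A is the midpoint of EC]
4. A_y = 9  [A is the midpoint of EC]
   → A = (-5/2, 9)

A = (-5/2, 9)
D = (-124/145, 1412/145)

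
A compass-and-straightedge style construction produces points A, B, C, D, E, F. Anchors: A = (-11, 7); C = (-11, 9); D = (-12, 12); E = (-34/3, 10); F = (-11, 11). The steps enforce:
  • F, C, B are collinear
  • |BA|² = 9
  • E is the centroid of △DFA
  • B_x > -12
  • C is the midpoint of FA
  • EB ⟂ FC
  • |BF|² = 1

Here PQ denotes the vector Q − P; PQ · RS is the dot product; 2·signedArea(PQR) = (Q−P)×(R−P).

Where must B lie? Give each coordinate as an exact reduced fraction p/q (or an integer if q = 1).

1. B_x = -11  [F, C, B are collinear ∩ EB ⟂ FC]
2. B_y = 10  [F, C, B are collinear ∩ EB ⟂ FC]
   → B = (-11, 10)

B = (-11, 10)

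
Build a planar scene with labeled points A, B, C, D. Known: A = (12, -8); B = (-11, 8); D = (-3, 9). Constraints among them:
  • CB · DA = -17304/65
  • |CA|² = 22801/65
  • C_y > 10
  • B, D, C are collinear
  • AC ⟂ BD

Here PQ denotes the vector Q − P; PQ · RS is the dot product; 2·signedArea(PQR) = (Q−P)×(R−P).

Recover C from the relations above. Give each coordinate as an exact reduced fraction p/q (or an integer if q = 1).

C = (629/65, 688/65)

1. C_x = 629/65  [B, D, C are collinear ∩ AC ⟂ BD]
2. C_y = 688/65  [B, D, C are collinear ∩ AC ⟂ BD]
   → C = (629/65, 688/65)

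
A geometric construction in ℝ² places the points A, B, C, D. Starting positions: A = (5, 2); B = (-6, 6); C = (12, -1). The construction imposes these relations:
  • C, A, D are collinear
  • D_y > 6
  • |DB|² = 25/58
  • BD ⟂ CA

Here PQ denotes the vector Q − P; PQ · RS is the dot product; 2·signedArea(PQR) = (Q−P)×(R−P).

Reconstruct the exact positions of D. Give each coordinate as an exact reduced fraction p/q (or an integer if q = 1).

D = (-333/58, 383/58)

1. D_x = -333/58  [C, A, D are collinear ∩ BD ⟂ CA]
2. D_y = 383/58  [C, A, D are collinear ∩ BD ⟂ CA]
   → D = (-333/58, 383/58)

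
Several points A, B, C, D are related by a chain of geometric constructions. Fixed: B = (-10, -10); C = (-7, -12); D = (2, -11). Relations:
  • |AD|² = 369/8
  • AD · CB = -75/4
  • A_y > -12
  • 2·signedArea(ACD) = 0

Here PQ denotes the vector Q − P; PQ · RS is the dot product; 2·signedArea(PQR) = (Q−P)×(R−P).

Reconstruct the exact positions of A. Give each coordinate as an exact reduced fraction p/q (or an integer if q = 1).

1. A_x = -19/4  [2·signedArea(ACD) = 0 ∩ AD · CB = -75/4]
2. A_y = -47/4  [2·signedArea(ACD) = 0 ∩ AD · CB = -75/4]
   → A = (-19/4, -47/4)

A = (-19/4, -47/4)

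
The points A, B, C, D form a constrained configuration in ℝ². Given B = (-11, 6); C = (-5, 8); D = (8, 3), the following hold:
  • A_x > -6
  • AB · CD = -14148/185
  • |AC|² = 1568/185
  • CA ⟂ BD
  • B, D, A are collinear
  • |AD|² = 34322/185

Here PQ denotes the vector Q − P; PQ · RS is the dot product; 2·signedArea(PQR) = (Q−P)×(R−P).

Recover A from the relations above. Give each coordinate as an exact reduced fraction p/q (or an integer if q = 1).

A = (-1009/185, 948/185)

1. A_x = -1009/185  [B, D, A are collinear ∩ CA ⟂ BD]
2. A_y = 948/185  [B, D, A are collinear ∩ CA ⟂ BD]
   → A = (-1009/185, 948/185)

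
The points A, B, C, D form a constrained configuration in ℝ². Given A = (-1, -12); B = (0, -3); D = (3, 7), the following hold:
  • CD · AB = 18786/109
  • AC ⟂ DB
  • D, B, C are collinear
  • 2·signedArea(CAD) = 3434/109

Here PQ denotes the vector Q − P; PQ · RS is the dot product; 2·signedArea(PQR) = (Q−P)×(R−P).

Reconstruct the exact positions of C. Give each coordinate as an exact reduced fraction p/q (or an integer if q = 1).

C = (-279/109, -1257/109)

1. C_x = -279/109  [D, B, C are collinear ∩ AC ⟂ DB]
2. C_y = -1257/109  [D, B, C are collinear ∩ AC ⟂ DB]
   → C = (-279/109, -1257/109)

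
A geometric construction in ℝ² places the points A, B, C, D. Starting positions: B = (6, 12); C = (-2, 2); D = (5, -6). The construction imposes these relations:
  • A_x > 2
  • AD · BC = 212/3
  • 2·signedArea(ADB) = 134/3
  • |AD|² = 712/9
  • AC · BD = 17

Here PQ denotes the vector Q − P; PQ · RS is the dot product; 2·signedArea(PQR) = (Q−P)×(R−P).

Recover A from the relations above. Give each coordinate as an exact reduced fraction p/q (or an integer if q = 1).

1. A_x = 3  [AC · BD = 17 ∩ 2·signedArea(ADB) = 134/3]
2. A_y = 8/3  [AC · BD = 17 ∩ 2·signedArea(ADB) = 134/3]
   → A = (3, 8/3)

A = (3, 8/3)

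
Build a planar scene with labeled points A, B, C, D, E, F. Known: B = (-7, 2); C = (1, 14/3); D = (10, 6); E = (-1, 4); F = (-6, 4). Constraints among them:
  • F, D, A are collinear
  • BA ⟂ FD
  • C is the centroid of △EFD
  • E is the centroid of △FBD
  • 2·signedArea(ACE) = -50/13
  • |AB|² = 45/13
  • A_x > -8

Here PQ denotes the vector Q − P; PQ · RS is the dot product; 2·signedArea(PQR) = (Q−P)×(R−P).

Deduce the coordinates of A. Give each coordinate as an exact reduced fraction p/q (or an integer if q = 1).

A = (-94/13, 50/13)

1. A_x = -94/13  [F, D, A are collinear ∩ BA ⟂ FD]
2. A_y = 50/13  [F, D, A are collinear ∩ BA ⟂ FD]
   → A = (-94/13, 50/13)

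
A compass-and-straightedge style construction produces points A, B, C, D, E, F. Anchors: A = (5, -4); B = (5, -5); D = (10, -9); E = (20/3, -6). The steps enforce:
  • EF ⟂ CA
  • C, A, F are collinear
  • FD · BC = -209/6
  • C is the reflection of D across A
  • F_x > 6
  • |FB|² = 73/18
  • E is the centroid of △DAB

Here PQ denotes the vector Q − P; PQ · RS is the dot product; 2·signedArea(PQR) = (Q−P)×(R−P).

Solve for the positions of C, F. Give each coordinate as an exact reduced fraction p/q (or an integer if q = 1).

C = (0, 1)
F = (41/6, -35/6)

1. C_x = 0  [C is the reflection of D across A]
2. C_y = 1  [C is the reflection of D across A]
   → C = (0, 1)
3. F_x = 41/6  [C, A, F are collinear ∩ EF ⟂ CA]
4. F_y = -35/6  [C, A, F are collinear ∩ EF ⟂ CA]
   → F = (41/6, -35/6)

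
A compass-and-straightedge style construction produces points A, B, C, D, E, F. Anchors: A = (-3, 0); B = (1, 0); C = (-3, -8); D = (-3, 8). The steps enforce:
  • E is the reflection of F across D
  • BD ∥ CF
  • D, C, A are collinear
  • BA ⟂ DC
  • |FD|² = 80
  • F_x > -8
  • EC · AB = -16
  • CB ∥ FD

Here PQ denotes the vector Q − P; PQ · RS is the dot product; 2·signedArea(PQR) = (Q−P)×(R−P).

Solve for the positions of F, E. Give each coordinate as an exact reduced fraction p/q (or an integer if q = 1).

1. F_x = -7  [CB ∥ FD ∩ BD ∥ CF]
2. F_y = 0  [CB ∥ FD ∩ BD ∥ CF]
   → F = (-7, 0)
3. E_x = 1  [E is the reflection of F across D]
4. E_y = 16  [E is the reflection of F across D]
   → E = (1, 16)

E = (1, 16)
F = (-7, 0)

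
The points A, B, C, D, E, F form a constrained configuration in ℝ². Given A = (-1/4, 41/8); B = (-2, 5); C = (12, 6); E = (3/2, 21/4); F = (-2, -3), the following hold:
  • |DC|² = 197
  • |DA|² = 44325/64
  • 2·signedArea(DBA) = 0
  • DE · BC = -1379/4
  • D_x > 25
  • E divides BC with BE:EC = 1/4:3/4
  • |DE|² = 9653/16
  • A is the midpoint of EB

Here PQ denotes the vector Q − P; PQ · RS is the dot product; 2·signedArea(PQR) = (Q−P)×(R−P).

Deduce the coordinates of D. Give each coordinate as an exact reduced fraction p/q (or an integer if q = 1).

D = (26, 7)

1. D_x = 26  [2·signedArea(DBA) = 0 ∩ DE · BC = -1379/4]
2. D_y = 7  [2·signedArea(DBA) = 0 ∩ DE · BC = -1379/4]
   → D = (26, 7)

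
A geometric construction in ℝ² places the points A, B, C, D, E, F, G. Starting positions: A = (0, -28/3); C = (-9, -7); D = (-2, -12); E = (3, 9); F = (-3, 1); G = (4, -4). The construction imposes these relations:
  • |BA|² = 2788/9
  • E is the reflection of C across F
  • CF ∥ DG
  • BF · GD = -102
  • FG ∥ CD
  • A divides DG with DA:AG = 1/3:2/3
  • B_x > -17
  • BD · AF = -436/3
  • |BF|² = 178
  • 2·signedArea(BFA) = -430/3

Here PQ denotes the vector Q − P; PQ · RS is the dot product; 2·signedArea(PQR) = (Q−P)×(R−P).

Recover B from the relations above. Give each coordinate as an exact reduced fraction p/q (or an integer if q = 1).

1. B_x = -16  [BF · GD = -102 ∩ BD · AF = -436/3]
2. B_y = -2  [BF · GD = -102 ∩ BD · AF = -436/3]
   → B = (-16, -2)

B = (-16, -2)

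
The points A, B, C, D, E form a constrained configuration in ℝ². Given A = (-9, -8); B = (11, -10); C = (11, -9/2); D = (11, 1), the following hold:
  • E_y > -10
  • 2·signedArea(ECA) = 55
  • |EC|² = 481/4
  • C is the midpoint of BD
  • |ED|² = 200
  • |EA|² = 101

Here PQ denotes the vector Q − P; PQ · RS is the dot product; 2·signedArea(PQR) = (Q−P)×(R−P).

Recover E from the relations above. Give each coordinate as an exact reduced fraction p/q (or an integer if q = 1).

1. E_x = 1  [line 7/2·x + -20·y + -367/2 = 0 ∩ |EA|² = 101]
2. E_y = -9  [line 7/2·x + -20·y + -367/2 = 0 ∩ |EA|² = 101]
   → E = (1, -9)

E = (1, -9)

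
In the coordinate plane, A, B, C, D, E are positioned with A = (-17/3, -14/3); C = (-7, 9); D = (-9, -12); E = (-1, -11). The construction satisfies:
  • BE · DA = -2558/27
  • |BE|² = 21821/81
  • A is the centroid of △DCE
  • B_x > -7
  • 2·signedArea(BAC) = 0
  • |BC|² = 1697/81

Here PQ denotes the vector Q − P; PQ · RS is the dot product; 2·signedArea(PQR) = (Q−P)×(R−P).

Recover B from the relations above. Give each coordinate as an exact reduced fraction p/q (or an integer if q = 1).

B = (-59/9, 40/9)

1. B_x = -59/9  [2·signedArea(BAC) = 0 ∩ BE · DA = -2558/27]
2. B_y = 40/9  [2·signedArea(BAC) = 0 ∩ BE · DA = -2558/27]
   → B = (-59/9, 40/9)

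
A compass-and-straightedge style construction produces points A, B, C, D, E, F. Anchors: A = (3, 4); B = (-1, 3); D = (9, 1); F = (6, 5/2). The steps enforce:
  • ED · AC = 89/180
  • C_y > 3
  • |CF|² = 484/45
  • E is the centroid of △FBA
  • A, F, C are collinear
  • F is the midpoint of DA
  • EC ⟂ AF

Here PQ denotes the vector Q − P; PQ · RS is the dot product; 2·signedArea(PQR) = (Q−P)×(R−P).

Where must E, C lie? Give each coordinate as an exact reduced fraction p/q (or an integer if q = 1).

C = (46/15, 119/30)
E = (8/3, 19/6)

1. E_x = 8/3  [E is the centroid of △FBA]
2. E_y = 19/6  [E is the centroid of △FBA]
   → E = (8/3, 19/6)
3. C_x = 46/15  [A, F, C are collinear ∩ EC ⟂ AF]
4. C_y = 119/30  [A, F, C are collinear ∩ EC ⟂ AF]
   → C = (46/15, 119/30)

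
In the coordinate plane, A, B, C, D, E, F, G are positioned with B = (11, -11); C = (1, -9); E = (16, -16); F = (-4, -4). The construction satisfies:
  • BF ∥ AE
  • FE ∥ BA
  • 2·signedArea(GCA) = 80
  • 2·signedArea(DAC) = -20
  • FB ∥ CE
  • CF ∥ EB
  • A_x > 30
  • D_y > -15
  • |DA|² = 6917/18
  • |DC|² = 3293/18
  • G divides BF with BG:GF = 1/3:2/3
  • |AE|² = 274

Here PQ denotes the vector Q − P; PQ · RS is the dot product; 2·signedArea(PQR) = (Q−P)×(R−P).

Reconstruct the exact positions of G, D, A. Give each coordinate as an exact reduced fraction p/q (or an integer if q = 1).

1. G_x = 6  [G divides BF with BG:GF = 1/3:2/3]
2. G_y = -26/3  [G divides BF with BG:GF = 1/3:2/3]
   → G = (6, -26/3)
3. A_x = 31  [BF ∥ AE ∩ FE ∥ BA]
4. A_y = -23  [BF ∥ AE ∩ FE ∥ BA]
   → A = (31, -23)
5. D_x = 27/2  [line -14·x + -30·y + -236 = 0 ∩ |DA|² = 6917/18]
6. D_y = -85/6  [line -14·x + -30·y + -236 = 0 ∩ |DA|² = 6917/18]
   → D = (27/2, -85/6)

A = (31, -23)
D = (27/2, -85/6)
G = (6, -26/3)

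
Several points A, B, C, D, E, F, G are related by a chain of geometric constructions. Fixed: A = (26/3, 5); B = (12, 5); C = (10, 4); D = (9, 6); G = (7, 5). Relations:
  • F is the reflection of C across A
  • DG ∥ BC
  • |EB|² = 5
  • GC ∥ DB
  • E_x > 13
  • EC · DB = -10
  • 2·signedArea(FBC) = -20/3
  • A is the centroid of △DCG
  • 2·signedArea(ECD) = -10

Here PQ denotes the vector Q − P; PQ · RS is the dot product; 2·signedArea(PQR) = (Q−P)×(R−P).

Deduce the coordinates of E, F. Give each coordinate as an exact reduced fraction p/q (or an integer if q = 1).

1. E_x = 14  [EC · DB = -10 ∩ 2·signedArea(ECD) = -10]
2. E_y = 6  [EC · DB = -10 ∩ 2·signedArea(ECD) = -10]
   → E = (14, 6)
3. F_x = 22/3  [F is the reflection of C across A]
4. F_y = 6  [F is the reflection of C across A]
   → F = (22/3, 6)

E = (14, 6)
F = (22/3, 6)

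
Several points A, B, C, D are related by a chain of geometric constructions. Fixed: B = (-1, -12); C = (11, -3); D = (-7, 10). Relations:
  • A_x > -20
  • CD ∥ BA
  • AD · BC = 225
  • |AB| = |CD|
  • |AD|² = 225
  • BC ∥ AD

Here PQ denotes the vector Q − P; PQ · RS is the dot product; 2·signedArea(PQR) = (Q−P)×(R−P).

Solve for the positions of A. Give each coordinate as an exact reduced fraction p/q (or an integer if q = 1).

1. A_x = -19  [BC ∥ AD ∩ CD ∥ BA]
2. A_y = 1  [BC ∥ AD ∩ CD ∥ BA]
   → A = (-19, 1)

A = (-19, 1)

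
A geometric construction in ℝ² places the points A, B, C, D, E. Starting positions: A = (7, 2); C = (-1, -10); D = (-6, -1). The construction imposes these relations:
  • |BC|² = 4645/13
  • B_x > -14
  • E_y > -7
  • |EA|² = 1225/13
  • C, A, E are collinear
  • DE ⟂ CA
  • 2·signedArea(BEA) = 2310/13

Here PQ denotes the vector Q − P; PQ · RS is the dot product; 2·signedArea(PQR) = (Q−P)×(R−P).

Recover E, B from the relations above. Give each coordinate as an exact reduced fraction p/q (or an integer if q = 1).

B = (-177/13, 53/13)
E = (21/13, -79/13)

1. E_x = 21/13  [C, A, E are collinear ∩ DE ⟂ CA]
2. E_y = -79/13  [C, A, E are collinear ∩ DE ⟂ CA]
   → E = (21/13, -79/13)
3. B_x = -177/13  [line -105/13·x + 70/13·y + -1715/13 = 0 ∩ |BC|² = 4645/13]
4. B_y = 53/13  [line -105/13·x + 70/13·y + -1715/13 = 0 ∩ |BC|² = 4645/13]
   → B = (-177/13, 53/13)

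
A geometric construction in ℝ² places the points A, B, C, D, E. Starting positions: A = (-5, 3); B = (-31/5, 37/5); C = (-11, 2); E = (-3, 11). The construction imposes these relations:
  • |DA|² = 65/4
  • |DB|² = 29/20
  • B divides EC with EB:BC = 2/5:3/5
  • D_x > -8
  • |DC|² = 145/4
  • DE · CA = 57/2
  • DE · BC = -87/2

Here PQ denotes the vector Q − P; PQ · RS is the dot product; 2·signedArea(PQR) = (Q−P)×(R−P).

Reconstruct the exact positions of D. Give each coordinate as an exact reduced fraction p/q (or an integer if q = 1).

D = (-7, 13/2)

1. D_x = -7  [DE · BC = -87/2 ∩ DE · CA = 57/2]
2. D_y = 13/2  [DE · BC = -87/2 ∩ DE · CA = 57/2]
   → D = (-7, 13/2)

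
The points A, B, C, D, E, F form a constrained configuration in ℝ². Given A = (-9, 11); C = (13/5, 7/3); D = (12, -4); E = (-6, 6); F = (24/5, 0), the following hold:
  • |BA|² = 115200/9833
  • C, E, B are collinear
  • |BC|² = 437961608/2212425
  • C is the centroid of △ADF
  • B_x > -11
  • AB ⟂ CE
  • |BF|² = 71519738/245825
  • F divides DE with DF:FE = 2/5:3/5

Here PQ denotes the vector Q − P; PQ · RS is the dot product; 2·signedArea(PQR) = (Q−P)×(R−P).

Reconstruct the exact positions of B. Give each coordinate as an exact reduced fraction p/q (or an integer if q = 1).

1. B_x = -101697/9833  [C, E, B are collinear ∩ AB ⟂ CE]
2. B_y = 77203/9833  [C, E, B are collinear ∩ AB ⟂ CE]
   → B = (-101697/9833, 77203/9833)

B = (-101697/9833, 77203/9833)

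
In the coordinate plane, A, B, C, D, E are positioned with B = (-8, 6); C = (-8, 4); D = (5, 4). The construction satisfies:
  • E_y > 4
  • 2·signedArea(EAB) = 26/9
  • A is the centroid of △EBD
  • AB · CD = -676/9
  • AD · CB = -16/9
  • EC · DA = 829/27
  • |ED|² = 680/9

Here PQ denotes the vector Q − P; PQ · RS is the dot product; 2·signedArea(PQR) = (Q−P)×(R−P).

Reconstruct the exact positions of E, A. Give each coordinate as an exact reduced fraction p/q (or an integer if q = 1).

1. A_x = -20/9  [AB · CD = -676/9 ∩ AD · CB = -16/9]
2. A_y = 44/9  [AB · CD = -676/9 ∩ AD · CB = -16/9]
   → A = (-20/9, 44/9)
3. E_x = -11/3  [2·signedArea(EAB) = 26/9 ∩ A is the centroid of △EBD]
4. E_y = 14/3  [2·signedArea(EAB) = 26/9 ∩ A is the centroid of △EBD]
   → E = (-11/3, 14/3)

A = (-20/9, 44/9)
E = (-11/3, 14/3)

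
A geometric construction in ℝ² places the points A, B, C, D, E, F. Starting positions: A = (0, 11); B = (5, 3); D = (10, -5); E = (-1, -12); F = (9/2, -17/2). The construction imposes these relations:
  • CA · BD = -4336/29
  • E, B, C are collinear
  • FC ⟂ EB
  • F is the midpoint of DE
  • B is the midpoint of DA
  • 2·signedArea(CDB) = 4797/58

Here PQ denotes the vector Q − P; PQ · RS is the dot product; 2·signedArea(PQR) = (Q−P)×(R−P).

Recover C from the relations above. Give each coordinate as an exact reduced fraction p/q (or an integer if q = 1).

1. C_x = 28/29  [E, B, C are collinear ∩ FC ⟂ EB]
2. C_y = -411/58  [E, B, C are collinear ∩ FC ⟂ EB]
   → C = (28/29, -411/58)

C = (28/29, -411/58)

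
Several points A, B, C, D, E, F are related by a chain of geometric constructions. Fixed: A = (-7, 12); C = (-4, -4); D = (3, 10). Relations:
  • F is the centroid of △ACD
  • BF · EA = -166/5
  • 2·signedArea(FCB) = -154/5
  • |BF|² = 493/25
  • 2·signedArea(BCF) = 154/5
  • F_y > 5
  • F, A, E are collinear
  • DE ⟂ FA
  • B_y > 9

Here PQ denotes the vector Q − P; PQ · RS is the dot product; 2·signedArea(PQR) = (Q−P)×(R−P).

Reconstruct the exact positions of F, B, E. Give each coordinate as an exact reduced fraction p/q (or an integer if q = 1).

1. F_x = -8/3  [F is the centroid of △ACD]
2. F_y = 6  [F is the centroid of △ACD]
   → F = (-8/3, 6)
3. B_x = -79/15  [line -10·x + 4/3·y + -982/15 = 0 ∩ |BF|² = 493/25]
4. B_y = 48/5  [line -10·x + 4/3·y + -982/15 = 0 ∩ |BF|² = 493/25]
   → B = (-79/15, 48/5)
5. E_x = -1293/493  [BF · EA = -166/5 ∩ F, A, E are collinear]
6. E_y = 2928/493  [BF · EA = -166/5 ∩ F, A, E are collinear]
   → E = (-1293/493, 2928/493)

B = (-79/15, 48/5)
E = (-1293/493, 2928/493)
F = (-8/3, 6)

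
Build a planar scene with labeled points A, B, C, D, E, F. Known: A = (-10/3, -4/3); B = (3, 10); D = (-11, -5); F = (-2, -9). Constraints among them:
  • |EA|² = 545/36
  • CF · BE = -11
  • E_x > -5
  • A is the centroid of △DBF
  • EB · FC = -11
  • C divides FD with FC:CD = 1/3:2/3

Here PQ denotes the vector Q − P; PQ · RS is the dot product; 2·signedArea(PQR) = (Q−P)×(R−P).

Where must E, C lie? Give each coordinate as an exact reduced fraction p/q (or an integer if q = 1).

C = (-5, -23/3)
E = (-4, 5/2)

1. C_x = -5  [C divides FD with FC:CD = 1/3:2/3]
2. C_y = -23/3  [C divides FD with FC:CD = 1/3:2/3]
   → C = (-5, -23/3)
3. E_x = -4  [line 3·x + -4/3·y + 46/3 = 0 ∩ |EA|² = 545/36]
4. E_y = 5/2  [line 3·x + -4/3·y + 46/3 = 0 ∩ |EA|² = 545/36]
   → E = (-4, 5/2)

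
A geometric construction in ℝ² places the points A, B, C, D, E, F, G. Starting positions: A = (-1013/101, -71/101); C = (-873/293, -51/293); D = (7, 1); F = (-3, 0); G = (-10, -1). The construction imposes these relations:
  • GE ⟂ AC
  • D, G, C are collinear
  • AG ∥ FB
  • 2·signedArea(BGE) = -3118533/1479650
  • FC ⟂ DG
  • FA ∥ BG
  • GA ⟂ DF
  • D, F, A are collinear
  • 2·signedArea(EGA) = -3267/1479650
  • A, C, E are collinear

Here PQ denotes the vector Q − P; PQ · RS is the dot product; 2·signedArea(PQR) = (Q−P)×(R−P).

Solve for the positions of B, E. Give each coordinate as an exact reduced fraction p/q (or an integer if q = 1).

B = (-300/101, -30/101)
E = (-14829533/1479650, -1039331/1479650)

1. B_x = -300/101  [FA ∥ BG ∩ AG ∥ FB]
2. B_y = -30/101  [FA ∥ BG ∩ AG ∥ FB]
   → B = (-300/101, -30/101)
3. E_x = -14829533/1479650  [A, C, E are collinear ∩ GE ⟂ AC]
4. E_y = -1039331/1479650  [A, C, E are collinear ∩ GE ⟂ AC]
   → E = (-14829533/1479650, -1039331/1479650)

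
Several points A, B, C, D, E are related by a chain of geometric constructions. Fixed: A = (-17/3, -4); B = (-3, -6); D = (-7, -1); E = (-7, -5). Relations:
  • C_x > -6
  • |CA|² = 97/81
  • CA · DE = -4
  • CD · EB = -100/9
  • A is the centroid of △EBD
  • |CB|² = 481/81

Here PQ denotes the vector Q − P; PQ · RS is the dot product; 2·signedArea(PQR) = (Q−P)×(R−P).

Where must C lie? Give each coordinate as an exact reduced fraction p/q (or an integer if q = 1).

C = (-47/9, -5)

1. C_x = -47/9  [CD · EB = -100/9 ∩ CA · DE = -4]
2. C_y = -5  [CD · EB = -100/9 ∩ CA · DE = -4]
   → C = (-47/9, -5)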